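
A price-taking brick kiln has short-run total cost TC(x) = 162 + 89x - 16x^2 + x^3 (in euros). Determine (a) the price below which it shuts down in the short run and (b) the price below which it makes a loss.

Shutdown price = €25; break-even price = €44

AVC = 89 - 16x + x^2; minimized at x = 8, giving min AVC = €25. That is the shutdown price.
ATC = 162/x + 89 - 16x + x^2. Setting dATC/dx = −162/x^2 − 16 + 2x = 0 gives x = 9 (since 2·9^3 − 16·9^2 = 162).
min ATC = 162/9 + 89 − 16·9 + 9^2 = €44. That is the break-even price.
Between these two prices the firm operates at a loss; above €44 it earns a profit.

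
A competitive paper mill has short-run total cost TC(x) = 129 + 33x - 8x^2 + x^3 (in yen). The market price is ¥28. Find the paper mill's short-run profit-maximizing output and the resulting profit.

AVC = 33 - 8x + x^2; min AVC = ¥17 at x = 4. Since P = ¥28 ≥ min AVC, the firm produces.
With MC = 33 - 16x + 3x^2, P = MC on the upward-sloping part at x* = 5.
TR = 28·5 = 140. TC = 129 + 90 = 219. Profit = 140 − 219 = -¥79.
By producing, the firm covers all variable cost plus ¥50 of fixed cost; shutting down would lose the full ¥129.

Profit = -¥79 at x = 5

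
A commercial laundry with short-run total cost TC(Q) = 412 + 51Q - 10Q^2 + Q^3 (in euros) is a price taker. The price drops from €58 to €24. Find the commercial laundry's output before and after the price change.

Output falls from 7 to 0 (the firm shuts down)

AVC = 51 - 10Q + Q^2, minimized at Q = 5 where min AVC = €26. MC = 51 - 20Q + 3Q^2.
At P = €58 ≥ min AVC, set P = MC on the rising branch: Q = 7.
At P = €24 < min AVC = €26, price no longer covers variable cost at any output, so the firm shuts down: Q = 0.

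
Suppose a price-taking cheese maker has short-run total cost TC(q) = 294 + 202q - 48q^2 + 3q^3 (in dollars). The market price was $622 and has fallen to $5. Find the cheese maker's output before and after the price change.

AVC = 202 - 48q + 3q^2, minimized at q = 8 where min AVC = $10. MC = 202 - 96q + 9q^2.
With P = $622 above the shutdown price, P = MC gives q = 14.
At P = $5 < min AVC = $10, price no longer covers variable cost at any output, so the firm shuts down: q = 0.

Output falls from 14 to 0 (the firm shuts down)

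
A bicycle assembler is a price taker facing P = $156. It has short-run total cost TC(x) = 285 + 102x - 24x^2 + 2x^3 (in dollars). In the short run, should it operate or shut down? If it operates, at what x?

Produce at x = 9

Variable cost is VC = 102x - 24x^2 + 2x^3, so AVC = VC/x = 102 - 24x + 2x^2 and MC = dTC/dx = 102 - 48x + 6x^2.
AVC hits its minimum where MC = AVC, at x = 6, giving min AVC = 102 - 24·6 + 2·6^2 = $30.
Because $156 ≥ $30, revenue can cover variable cost; the firm operates.
Set P = MC: 156 = 102 - 48x + 6x^2 → -54 - 48x + 6x^2 = 0. The roots are x = -1 and x = 9; the profit-maximizing output is on the rising part of MC, so x* = 9.
Check: AVC at x = 9 is $48 ≤ P, so revenue covers variable cost.
Profit = P·x − TC = 156·9 − 717 = $687.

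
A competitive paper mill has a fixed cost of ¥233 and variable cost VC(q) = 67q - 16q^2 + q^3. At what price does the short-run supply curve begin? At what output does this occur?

The shutdown price is the minimum of AVC. VC = 67q - 16q^2 + q^3, so AVC = 67 - 16q + q^2.
dAVC/dq = -16 + 2q = 0 gives q = 8. min AVC = 67 - 16·8 + 8^2 = 3.
The firm shuts down for any P below ¥3.

¥3 per unit, at q = 8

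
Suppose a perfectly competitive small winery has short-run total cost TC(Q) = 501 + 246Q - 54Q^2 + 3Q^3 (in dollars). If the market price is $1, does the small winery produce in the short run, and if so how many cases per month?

Shut down

Strip out fixed cost: VC = 246Q - 54Q^2 + 3Q^3. Then AVC = 246 - 54Q + 3Q^2 and MC = 246 - 108Q + 9Q^2.
AVC hits its minimum where MC = AVC, at Q = 9, giving min AVC = 246 - 54·9 + 3·9^2 = $3.
P = $1 lies below min AVC = $3; no output level covers variable cost.
Shutting down limits the loss to fixed cost, $501.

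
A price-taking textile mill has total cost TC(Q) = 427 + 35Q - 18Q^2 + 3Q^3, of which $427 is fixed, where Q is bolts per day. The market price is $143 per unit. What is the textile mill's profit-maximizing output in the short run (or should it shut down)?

Variable cost is VC = 35Q - 18Q^2 + 3Q^3, so AVC = VC/Q = 35 - 18Q + 3Q^2 and MC = dTC/dQ = 35 - 36Q + 9Q^2.
AVC hits its minimum where MC = AVC, at Q = 3, giving min AVC = 35 - 18·3 + 3·3^2 = $8.
Since P = $143 ≥ min AVC = $8, price covers variable cost and the firm should produce.
P = MC gives -108 - 36Q + 9Q^2 = 0, with roots -2 and 6. Take the larger (rising MC): Q* = 6.
Check: AVC at Q = 6 is $35 ≤ P, so revenue covers variable cost.
Profit = P·Q − TC = 143·6 − 637 = $221.

Produce at Q = 6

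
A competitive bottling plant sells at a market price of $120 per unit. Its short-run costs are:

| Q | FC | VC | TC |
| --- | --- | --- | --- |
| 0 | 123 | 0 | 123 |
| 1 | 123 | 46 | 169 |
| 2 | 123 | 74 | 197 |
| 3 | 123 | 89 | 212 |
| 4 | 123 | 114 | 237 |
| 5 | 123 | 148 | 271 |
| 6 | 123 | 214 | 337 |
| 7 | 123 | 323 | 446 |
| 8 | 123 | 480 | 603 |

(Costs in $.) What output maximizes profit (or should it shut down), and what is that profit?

Compute π = P·Q − TC at each output: Q=0: -123; Q=1: -49; Q=2: 43; Q=3: 148; Q=4: 243; Q=5: 329; Q=6: 383; Q=7: 394; Q=8: 357.
Profit is maximized at Q = 7. AVC there is 323/7 = $46.14 ≤ P, so producing beats shutting down (which would give -$123).

Q = 7; profit = $394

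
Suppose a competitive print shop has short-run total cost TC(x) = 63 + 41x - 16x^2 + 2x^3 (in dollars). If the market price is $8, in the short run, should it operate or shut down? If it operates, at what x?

Variable cost is VC = 41x - 16x^2 + 2x^3, so AVC = VC/x = 41 - 16x + 2x^2 and MC = dTC/dx = 41 - 32x + 6x^2.
The AVC parabola has its vertex at x = 16/4 = 4, where AVC = 41 - 16·4 + 2·4^2 = $9.
Since P = $8 < min AVC = $9, price fails to cover variable cost at any output.
The firm minimizes its loss by shutting down and losing only its fixed cost of $63.

Shut down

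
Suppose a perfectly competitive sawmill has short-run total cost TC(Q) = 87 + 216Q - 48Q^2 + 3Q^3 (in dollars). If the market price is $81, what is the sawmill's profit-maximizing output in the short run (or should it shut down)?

From TC, MC = TC'(Q) = 216 - 96Q + 9Q^2 and AVC = VC/Q = 216 - 48Q + 3Q^2.
AVC is minimized where dAVC/dQ = -48 + 6Q = 0, at Q = 8; min AVC = 216 - 48·8 + 3·8^2 = $24.
Since P = $81 ≥ min AVC = $24, price covers variable cost and the firm should produce.
Solving P = MC: 135 - 96Q + 9Q^2 = 0 ⇒ Q = 5/3 or 9. On the upward-sloping branch, Q* = 9.
Check: AVC at Q = 9 is $27 ≤ P, so revenue covers variable cost.
Profit = P·Q − TC = 81·9 − 330 = $399.

Produce at Q = 9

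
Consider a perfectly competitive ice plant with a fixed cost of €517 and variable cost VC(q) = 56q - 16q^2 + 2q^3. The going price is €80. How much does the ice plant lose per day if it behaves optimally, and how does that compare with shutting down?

AVC = 56 - 16q + 2q^2 has its minimum €24 at q = 4; price €80 clears that bar, so the firm operates.
With MC = 56 - 32q + 6q^2, P = MC on the upward-sloping part at q* = 6.
TR = 80·6 = 480. TC = 517 + 192 = 709. Profit = 480 − 709 = -€229.
By producing, the firm covers all variable cost plus €288 of fixed cost; shutting down would lose the full €517.

Profit = -€229 at q = 6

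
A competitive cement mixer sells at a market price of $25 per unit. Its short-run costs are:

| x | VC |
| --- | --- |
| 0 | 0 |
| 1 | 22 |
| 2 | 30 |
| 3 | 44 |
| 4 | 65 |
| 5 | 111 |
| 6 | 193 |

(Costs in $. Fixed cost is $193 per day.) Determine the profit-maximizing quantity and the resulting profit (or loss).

x = 4; profit = -$158

Tabulate TR − TC: x=0: -193; x=1: -190; x=2: -173; x=3: -162; x=4: -158; x=5: -179; x=6: -236.
Profit is maximized at x = 4. AVC there is 65/4 = $16.25 ≤ P, so producing beats shutting down (which would give -$193).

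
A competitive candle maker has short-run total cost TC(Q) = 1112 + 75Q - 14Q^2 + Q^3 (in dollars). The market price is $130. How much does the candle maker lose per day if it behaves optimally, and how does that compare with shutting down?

Profit = -$144 at Q = 11

AVC = 75 - 14Q + Q^2 has its minimum $26 at Q = 7; price $130 clears that bar, so the firm operates.
With MC = 75 - 28Q + 3Q^2, P = MC on the upward-sloping part at Q* = 11.
TR = 130·11 = 1430. TC = 1112 + 462 = 1574. Profit = 1430 − 1574 = -$144.
That loss of $144 beats the $1112 the firm would lose by shutting down; producing recovers $968 of fixed cost.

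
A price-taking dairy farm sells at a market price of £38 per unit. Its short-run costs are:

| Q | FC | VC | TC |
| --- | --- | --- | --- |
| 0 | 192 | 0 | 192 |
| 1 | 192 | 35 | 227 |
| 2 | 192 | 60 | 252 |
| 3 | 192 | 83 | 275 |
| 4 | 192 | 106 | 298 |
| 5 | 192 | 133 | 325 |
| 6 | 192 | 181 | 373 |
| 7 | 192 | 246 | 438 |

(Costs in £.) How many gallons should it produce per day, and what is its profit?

Compute π = P·Q − TC at each output: Q=0: -192; Q=1: -189; Q=2: -176; Q=3: -161; Q=4: -146; Q=5: -135; Q=6: -145; Q=7: -172.
Profit is maximized at Q = 5. AVC there is 133/5 = £26.60 ≤ P, so producing beats shutting down (which would give -£192).

Q = 5; profit = -£135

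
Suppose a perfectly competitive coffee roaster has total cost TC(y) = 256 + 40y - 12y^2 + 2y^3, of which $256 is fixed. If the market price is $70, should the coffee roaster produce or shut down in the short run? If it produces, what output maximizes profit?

Produce at y = 5

Variable cost is VC = 40y - 12y^2 + 2y^3, so AVC = VC/y = 40 - 12y + 2y^2 and MC = dTC/dy = 40 - 24y + 6y^2.
AVC is minimized where dAVC/dy = -12 + 4y = 0, at y = 3; min AVC = 40 - 12·3 + 2·3^2 = $22.
Since P = $70 ≥ min AVC = $22, price covers variable cost and the firm should produce.
Set P = MC: 70 = 40 - 24y + 6y^2 → -30 - 24y + 6y^2 = 0. The roots are y = -1 and y = 5; the profit-maximizing output is on the rising part of MC, so y* = 5.
Check: AVC at y = 5 is $30 ≤ P, so revenue covers variable cost.
Profit = P·y − TC = 70·5 − 406 = -$56, a loss, but smaller than the $256 fixed cost the firm would lose by shutting down.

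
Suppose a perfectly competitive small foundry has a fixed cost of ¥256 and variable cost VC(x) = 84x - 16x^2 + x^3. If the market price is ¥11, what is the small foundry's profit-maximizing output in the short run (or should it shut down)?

Strip out fixed cost: VC = 84x - 16x^2 + x^3. Then AVC = 84 - 16x + x^2 and MC = 84 - 32x + 3x^2.
The AVC parabola has its vertex at x = 16/2 = 8, where AVC = 84 - 16·8 + 8^2 = ¥20.
Since P = ¥11 < min AVC = ¥20, price fails to cover variable cost at any output.
Best response: produce nothing and absorb the ¥256 fixed cost.

Shut down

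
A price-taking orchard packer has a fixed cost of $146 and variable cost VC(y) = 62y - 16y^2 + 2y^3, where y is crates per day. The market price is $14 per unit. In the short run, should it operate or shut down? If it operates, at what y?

Variable cost is VC = 62y - 16y^2 + 2y^3, so AVC = VC/y = 62 - 16y + 2y^2 and MC = dTC/dy = 62 - 32y + 6y^2.
The AVC parabola has its vertex at y = 16/4 = 4, where AVC = 62 - 16·4 + 2·4^2 = $30.
With P < min AVC ($14 < $30), every unit sold adds to the loss.
Best response: produce nothing and absorb the $146 fixed cost.

Shut down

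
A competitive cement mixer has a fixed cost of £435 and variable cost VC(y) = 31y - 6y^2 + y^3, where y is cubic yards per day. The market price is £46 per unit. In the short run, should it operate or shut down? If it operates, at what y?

Produce at y = 5

From TC, MC = TC'(y) = 31 - 12y + 3y^2 and AVC = VC/y = 31 - 6y + y^2.
The AVC parabola has its vertex at y = 6/2 = 3, where AVC = 31 - 6·3 + 3^2 = £22.
P = £46 exceeds min AVC = £22, so the firm stays open.
P = MC gives -15 - 12y + 3y^2 = 0, with roots -1 and 5. Take the larger (rising MC): y* = 5.
Check: AVC at y = 5 is £26 ≤ P, so revenue covers variable cost.
Profit = P·y − TC = 46·5 − 565 = -£335, a loss, but smaller than the £435 fixed cost the firm would lose by shutting down.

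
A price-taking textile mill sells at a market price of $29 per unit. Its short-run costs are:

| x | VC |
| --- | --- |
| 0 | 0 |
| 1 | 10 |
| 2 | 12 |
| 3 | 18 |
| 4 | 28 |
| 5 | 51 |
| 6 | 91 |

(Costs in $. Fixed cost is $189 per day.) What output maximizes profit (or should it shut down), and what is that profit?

Tabulate TR − TC: x=0: -189; x=1: -170; x=2: -143; x=3: -120; x=4: -101; x=5: -95; x=6: -106.
Profit is maximized at x = 5. AVC there is 51/5 = $10.20 ≤ P, so producing beats shutting down (which would give -$189).

x = 5; profit = -$95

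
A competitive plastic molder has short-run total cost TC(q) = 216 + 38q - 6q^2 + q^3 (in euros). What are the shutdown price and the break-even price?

Shutdown price = €29; break-even price = €74

AVC = 38 - 6q + q^2; minimized at q = 3, giving min AVC = €29. That is the shutdown price.
ATC = 216/q + 38 - 6q + q^2. Setting dATC/dq = −216/q^2 − 6 + 2q = 0 gives q = 6 (since 2·6^3 − 6·6^2 = 216).
min ATC = 216/6 + 38 − 6·6 + 6^2 = €74. That is the break-even price.
Between these two prices the firm operates at a loss; above €74 it earns a profit.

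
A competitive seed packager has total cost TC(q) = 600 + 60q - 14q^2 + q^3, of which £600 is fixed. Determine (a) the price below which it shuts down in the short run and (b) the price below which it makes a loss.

Shutdown price = min AVC. AVC = 60 - 14q + q^2, with vertex at q = 7 and minimum £11.
ATC = 600/q + 60 - 14q + q^2. Setting dATC/dq = −600/q^2 − 14 + 2q = 0 gives q = 10 (since 2·10^3 − 14·10^2 = 600).
min ATC = 600/10 + 60 − 14·10 + 10^2 = £80. That is the break-even price.
Between these two prices the firm operates at a loss; above £80 it earns a profit.

Shutdown price = £11; break-even price = £80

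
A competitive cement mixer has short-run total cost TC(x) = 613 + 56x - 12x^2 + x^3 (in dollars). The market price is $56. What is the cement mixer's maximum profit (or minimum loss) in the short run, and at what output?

AVC = 56 - 12x + x^2; min AVC = $20 at x = 6. Since P = $56 ≥ min AVC, the firm produces.
With MC = 56 - 24x + 3x^2, P = MC on the upward-sloping part at x* = 8.
TR = 56·8 = 448. TC = 613 + 192 = 805. Profit = 448 − 805 = -$357.
Shutting down would mean losing the fixed cost of $613, so operating at a loss of $357 is better by $256.

Profit = -$357 at x = 8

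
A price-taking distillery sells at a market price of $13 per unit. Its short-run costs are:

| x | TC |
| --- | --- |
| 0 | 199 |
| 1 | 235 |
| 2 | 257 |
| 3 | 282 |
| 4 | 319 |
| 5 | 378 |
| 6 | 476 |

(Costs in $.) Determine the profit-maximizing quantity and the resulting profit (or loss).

Compute π = P·x − TC at each output: x=0: -199; x=1: -222; x=2: -231; x=3: -243; x=4: -267; x=5: -313; x=6: -398.
Profit is highest at x = 0. Equivalently, the lowest AVC in the table is 83/3 ≈ $27.67 at x = 3, and P = $13 falls below it — price never covers variable cost, so the firm shuts down and loses only its fixed cost.

x = 0 (shut down); profit = -$199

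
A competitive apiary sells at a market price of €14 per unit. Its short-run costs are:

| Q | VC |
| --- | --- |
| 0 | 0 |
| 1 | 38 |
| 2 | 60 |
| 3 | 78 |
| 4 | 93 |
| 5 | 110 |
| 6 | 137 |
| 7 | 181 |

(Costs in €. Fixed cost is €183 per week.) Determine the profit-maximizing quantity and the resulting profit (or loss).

Profit at each row (π = 14Q − TC): Q=0: -183; Q=1: -207; Q=2: -215; Q=3: -219; Q=4: -220; Q=5: -223; Q=6: -236; Q=7: -266.
Profit is highest at Q = 0. Equivalently, the lowest AVC in the table is 110/5 ≈ €22 at Q = 5, and P = €14 falls below it — price never covers variable cost, so the firm shuts down and loses only its fixed cost.

Q = 0 (shut down); profit = -€183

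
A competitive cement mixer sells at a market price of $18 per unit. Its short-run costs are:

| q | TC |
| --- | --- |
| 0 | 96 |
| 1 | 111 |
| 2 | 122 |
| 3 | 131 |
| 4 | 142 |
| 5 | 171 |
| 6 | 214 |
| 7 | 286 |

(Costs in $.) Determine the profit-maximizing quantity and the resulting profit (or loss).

Profit at each row (π = 18q − TC): q=0: -96; q=1: -93; q=2: -86; q=3: -77; q=4: -70; q=5: -81; q=6: -106; q=7: -160.
Profit is maximized at q = 4. AVC there is 46/4 = $11.50 ≤ P, so producing beats shutting down (which would give -$96).

q = 4; profit = -$70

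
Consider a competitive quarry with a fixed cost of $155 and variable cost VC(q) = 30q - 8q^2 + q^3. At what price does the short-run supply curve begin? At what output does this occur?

$14 per unit, at q = 4

Short-run supply begins at min AVC. From VC = 30q - 8q^2 + q^3, AVC = 30 - 8q + q^2.
dAVC/dq = -8 + 2q = 0 gives q = 4. min AVC = 30 - 8·4 + 4^2 = 14.
The firm shuts down for any P below $14.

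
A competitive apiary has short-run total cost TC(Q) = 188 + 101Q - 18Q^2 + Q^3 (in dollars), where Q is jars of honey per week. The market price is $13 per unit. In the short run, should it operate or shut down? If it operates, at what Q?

From TC, MC = TC'(Q) = 101 - 36Q + 3Q^2 and AVC = VC/Q = 101 - 18Q + Q^2.
The AVC parabola has its vertex at Q = 18/2 = 9, where AVC = 101 - 18·9 + 9^2 = $20.
With P < min AVC ($13 < $20), every unit sold adds to the loss.
Shutting down limits the loss to fixed cost, $188.

Shut down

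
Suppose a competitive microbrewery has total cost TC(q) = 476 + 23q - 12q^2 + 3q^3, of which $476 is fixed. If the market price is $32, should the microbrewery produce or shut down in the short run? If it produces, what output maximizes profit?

Produce at q = 3

Variable cost is VC = 23q - 12q^2 + 3q^3, so AVC = VC/q = 23 - 12q + 3q^2 and MC = dTC/dq = 23 - 24q + 9q^2.
AVC is minimized where dAVC/dq = -12 + 6q = 0, at q = 2; min AVC = 23 - 12·2 + 3·2^2 = $11.
P = $32 exceeds min AVC = $11, so the firm stays open.
Solving P = MC: -9 - 24q + 9q^2 = 0 ⇒ q = -1/3 or 3. On the upward-sloping branch, q* = 3.
Check: AVC at q = 3 is $14 ≤ P, so revenue covers variable cost.
Profit = P·q − TC = 32·3 − 518 = -$422, a loss, but smaller than the $476 fixed cost the firm would lose by shutting down.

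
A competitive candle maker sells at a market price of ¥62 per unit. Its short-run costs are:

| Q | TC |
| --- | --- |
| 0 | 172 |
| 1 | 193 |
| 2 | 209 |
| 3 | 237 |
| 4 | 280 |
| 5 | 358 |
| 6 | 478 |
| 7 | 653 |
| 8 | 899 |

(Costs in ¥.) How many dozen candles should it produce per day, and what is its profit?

Profit at each row (π = 62Q − TC): Q=0: -172; Q=1: -131; Q=2: -85; Q=3: -51; Q=4: -32; Q=5: -48; Q=6: -106; Q=7: -219; Q=8: -403.
Profit is maximized at Q = 4. AVC there is 108/4 = ¥27 ≤ P, so producing beats shutting down (which would give -¥172).

Q = 4; profit = -¥32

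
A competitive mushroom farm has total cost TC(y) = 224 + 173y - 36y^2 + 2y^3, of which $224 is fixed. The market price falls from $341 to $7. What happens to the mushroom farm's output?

AVC = 173 - 36y + 2y^2, minimized at y = 9 where min AVC = $11. MC = 173 - 72y + 6y^2.
At P = $341 ≥ min AVC, set P = MC on the rising branch: y = 14.
At P = $7 < min AVC = $11, price no longer covers variable cost at any output, so the firm shuts down: y = 0.

Output falls from 14 to 0 (the firm shuts down)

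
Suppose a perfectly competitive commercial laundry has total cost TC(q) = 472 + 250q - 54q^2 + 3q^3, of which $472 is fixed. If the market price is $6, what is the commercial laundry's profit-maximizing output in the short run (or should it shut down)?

Shut down

Strip out fixed cost: VC = 250q - 54q^2 + 3q^3. Then AVC = 250 - 54q + 3q^2 and MC = 250 - 108q + 9q^2.
AVC is minimized where dAVC/dq = -54 + 6q = 0, at q = 9; min AVC = 250 - 54·9 + 3·9^2 = $7.
With P < min AVC ($6 < $7), every unit sold adds to the loss.
The firm minimizes its loss by shutting down and losing only its fixed cost of $472.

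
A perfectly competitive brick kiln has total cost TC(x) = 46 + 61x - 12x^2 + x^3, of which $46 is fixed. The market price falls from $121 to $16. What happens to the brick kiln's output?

MC = 61 - 24x + 3x^2; the shutdown threshold is min AVC = $25 (at x = 6).
At P = $121 ≥ min AVC, set P = MC on the rising branch: x = 10.
At P = $16 < min AVC = $25, price no longer covers variable cost at any output, so the firm shuts down: x = 0.

Output falls from 10 to 0 (the firm shuts down)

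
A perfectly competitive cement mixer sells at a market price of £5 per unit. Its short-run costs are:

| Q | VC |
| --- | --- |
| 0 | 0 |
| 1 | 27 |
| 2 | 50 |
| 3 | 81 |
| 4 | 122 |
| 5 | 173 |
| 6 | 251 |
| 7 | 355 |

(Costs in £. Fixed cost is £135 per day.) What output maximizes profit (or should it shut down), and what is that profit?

Profit at each row (π = 5Q − TC): Q=0: -135; Q=1: -157; Q=2: -175; Q=3: -201; Q=4: -237; Q=5: -283; Q=6: -356; Q=7: -455.
Profit is highest at Q = 0. Equivalently, the lowest AVC in the table is 50/2 ≈ £25 at Q = 2, and P = £5 falls below it — price never covers variable cost, so the firm shuts down and loses only its fixed cost.

Q = 0 (shut down); profit = -£135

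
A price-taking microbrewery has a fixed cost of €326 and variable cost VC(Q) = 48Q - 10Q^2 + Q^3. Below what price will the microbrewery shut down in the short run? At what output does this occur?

€23 per unit, at Q = 5

The shutdown price is the minimum of AVC. VC = 48Q - 10Q^2 + Q^3, so AVC = 48 - 10Q + Q^2.
At the minimum of AVC, MC = AVC. MC = 48 - 20Q + 3Q^2; setting MC = AVC gives 2Q^2 - 10Q = 0, so Q = 5. min AVC = 23.
So the shutdown price is €23.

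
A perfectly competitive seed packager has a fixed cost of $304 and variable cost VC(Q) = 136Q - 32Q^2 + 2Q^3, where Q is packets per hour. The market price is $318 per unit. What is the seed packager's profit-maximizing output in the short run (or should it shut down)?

Produce at Q = 13

Strip out fixed cost: VC = 136Q - 32Q^2 + 2Q^3. Then AVC = 136 - 32Q + 2Q^2 and MC = 136 - 64Q + 6Q^2.
AVC hits its minimum where MC = AVC, at Q = 8, giving min AVC = 136 - 32·8 + 2·8^2 = $8.
Because $318 ≥ $8, revenue can cover variable cost; the firm operates.
P = MC gives -182 - 64Q + 6Q^2 = 0, with roots -7/3 and 13. Take the larger (rising MC): Q* = 13.
Check: AVC at Q = 13 is $58 ≤ P, so revenue covers variable cost.
Profit = P·Q − TC = 318·13 − 1058 = $3076.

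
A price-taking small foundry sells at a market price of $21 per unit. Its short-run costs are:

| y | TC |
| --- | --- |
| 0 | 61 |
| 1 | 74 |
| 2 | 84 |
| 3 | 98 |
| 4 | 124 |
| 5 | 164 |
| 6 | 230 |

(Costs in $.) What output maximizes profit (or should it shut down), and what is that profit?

y = 3; profit = -$35

Profit at each row (π = 21y − TC): y=0: -61; y=1: -53; y=2: -42; y=3: -35; y=4: -40; y=5: -59; y=6: -104.
Profit is maximized at y = 3. AVC there is 37/3 = $12.33 ≤ P, so producing beats shutting down (which would give -$61).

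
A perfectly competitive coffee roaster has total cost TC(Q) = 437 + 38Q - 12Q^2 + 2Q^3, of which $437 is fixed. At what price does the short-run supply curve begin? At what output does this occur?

$20 per unit, at Q = 3

The firm shuts down when price falls below the minimum of average variable cost. AVC = VC/Q = 38 - 12Q + 2Q^2.
dAVC/dQ = -12 + 4Q = 0 gives Q = 3. min AVC = 38 - 12·3 + 2·3^2 = 20.
So the shutdown price is $20.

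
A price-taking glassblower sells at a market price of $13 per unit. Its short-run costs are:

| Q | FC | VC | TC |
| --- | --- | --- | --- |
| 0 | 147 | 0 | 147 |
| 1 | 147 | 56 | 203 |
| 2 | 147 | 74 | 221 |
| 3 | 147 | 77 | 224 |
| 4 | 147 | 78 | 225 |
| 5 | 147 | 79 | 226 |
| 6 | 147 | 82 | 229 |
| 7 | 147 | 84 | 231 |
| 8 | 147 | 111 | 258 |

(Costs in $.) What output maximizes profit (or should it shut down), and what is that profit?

Profit at each row (π = 13Q − TC): Q=0: -147; Q=1: -190; Q=2: -195; Q=3: -185; Q=4: -173; Q=5: -161; Q=6: -151; Q=7: -140; Q=8: -154.
Profit is maximized at Q = 7. AVC there is 84/7 = $12 ≤ P, so producing beats shutting down (which would give -$147).

Q = 7; profit = -$140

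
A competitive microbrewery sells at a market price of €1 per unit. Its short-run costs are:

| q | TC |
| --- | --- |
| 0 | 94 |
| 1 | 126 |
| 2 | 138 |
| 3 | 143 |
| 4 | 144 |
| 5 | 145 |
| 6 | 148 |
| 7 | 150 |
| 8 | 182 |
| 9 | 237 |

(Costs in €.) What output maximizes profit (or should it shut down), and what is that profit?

Compute π = P·q − TC at each output: q=0: -94; q=1: -125; q=2: -136; q=3: -140; q=4: -140; q=5: -140; q=6: -142; q=7: -143; q=8: -174; q=9: -228.
Profit is highest at q = 0. Equivalently, the lowest AVC in the table is 56/7 ≈ €8 at q = 7, and P = €1 falls below it — price never covers variable cost, so the firm shuts down and loses only its fixed cost.

q = 0 (shut down); profit = -€94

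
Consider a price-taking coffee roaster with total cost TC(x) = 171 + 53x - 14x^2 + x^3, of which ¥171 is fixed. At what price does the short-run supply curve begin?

¥4 per unit

The firm shuts down when price falls below the minimum of average variable cost. AVC = VC/x = 53 - 14x + x^2.
At the minimum of AVC, MC = AVC. MC = 53 - 28x + 3x^2; setting MC = AVC gives 2x^2 - 14x = 0, so x = 7. min AVC = 4.
The firm shuts down for any P below ¥4.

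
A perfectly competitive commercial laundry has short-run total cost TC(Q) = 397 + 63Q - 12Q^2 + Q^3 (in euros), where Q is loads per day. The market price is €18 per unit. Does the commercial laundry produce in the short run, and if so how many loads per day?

Shut down

Strip out fixed cost: VC = 63Q - 12Q^2 + Q^3. Then AVC = 63 - 12Q + Q^2 and MC = 63 - 24Q + 3Q^2.
AVC hits its minimum where MC = AVC, at Q = 6, giving min AVC = 63 - 12·6 + 6^2 = €27.
P = €18 lies below min AVC = €27; no output level covers variable cost.
Best response: produce nothing and absorb the €397 fixed cost.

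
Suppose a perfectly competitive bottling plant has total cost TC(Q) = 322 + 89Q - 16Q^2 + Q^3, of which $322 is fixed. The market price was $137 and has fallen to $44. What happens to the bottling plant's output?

MC = 89 - 32Q + 3Q^2; the shutdown threshold is min AVC = $25 (at Q = 8).
With P = $137 above the shutdown price, P = MC gives Q = 12.
At P = $44 ≥ min AVC, set P = MC: Q = 9. The firm stays open but cuts output.

Output falls from 12 to 9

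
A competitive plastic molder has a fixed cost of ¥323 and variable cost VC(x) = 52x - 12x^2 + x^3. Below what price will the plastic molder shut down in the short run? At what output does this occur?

¥16 per unit, at x = 6

Short-run supply begins at min AVC. From VC = 52x - 12x^2 + x^3, AVC = 52 - 12x + x^2.
At the minimum of AVC, MC = AVC. MC = 52 - 24x + 3x^2; setting MC = AVC gives 2x^2 - 12x = 0, so x = 6. min AVC = 16.
The firm shuts down for any P below ¥16.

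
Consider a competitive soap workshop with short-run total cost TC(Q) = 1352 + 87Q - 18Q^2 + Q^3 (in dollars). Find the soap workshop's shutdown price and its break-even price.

Shutdown price = min AVC. AVC = 87 - 18Q + Q^2, with vertex at Q = 9 and minimum $6.
ATC = 1352/Q + 87 - 18Q + Q^2. Setting dATC/dQ = −1352/Q^2 − 18 + 2Q = 0 gives Q = 13 (since 2·13^3 − 18·13^2 = 1352).
min ATC = 1352/13 + 87 − 18·13 + 13^2 = $126. That is the break-even price.
Between these two prices the firm operates at a loss; above $126 it earns a profit.

Shutdown price = $6; break-even price = $126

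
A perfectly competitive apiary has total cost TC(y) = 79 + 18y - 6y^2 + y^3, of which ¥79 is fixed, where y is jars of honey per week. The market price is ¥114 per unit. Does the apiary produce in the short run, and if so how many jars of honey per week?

Produce at y = 8

From TC, MC = TC'(y) = 18 - 12y + 3y^2 and AVC = VC/y = 18 - 6y + y^2.
AVC hits its minimum where MC = AVC, at y = 3, giving min AVC = 18 - 6·3 + 3^2 = ¥9.
Because ¥114 ≥ ¥9, revenue can cover variable cost; the firm operates.
P = MC gives -96 - 12y + 3y^2 = 0, with roots -4 and 8. Take the larger (rising MC): y* = 8.
Check: AVC at y = 8 is ¥34 ≤ P, so revenue covers variable cost.
Profit = P·y − TC = 114·8 − 351 = ¥561.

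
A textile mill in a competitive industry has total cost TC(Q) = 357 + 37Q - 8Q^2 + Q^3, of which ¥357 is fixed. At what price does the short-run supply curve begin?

Short-run supply begins at min AVC. From VC = 37Q - 8Q^2 + Q^3, AVC = 37 - 8Q + Q^2.
dAVC/dQ = -8 + 2Q = 0 gives Q = 4. min AVC = 37 - 8·4 + 4^2 = 21.
So the shutdown price is ¥21.

¥21 per unit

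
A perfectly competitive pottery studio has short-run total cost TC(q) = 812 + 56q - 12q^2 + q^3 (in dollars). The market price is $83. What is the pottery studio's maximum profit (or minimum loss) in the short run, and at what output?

Profit = -$326 at q = 9

AVC = 56 - 12q + q^2; min AVC = $20 at q = 6. Since P = $83 ≥ min AVC, the firm produces.
MC = 56 - 24q + 3q^2. Setting P = MC and taking the root on the rising branch gives q* = 9.
TR = 83·9 = 747. TC = 812 + 261 = 1073. Profit = 747 − 1073 = -$326.
Shutting down would mean losing the fixed cost of $812, so operating at a loss of $326 is better by $486.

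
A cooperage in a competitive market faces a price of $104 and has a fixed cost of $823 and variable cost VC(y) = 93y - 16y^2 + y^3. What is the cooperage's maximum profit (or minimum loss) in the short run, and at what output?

AVC = 93 - 16y + y^2; min AVC = $29 at y = 8. Since P = $104 ≥ min AVC, the firm produces.
With MC = 93 - 32y + 3y^2, P = MC on the upward-sloping part at y* = 11.
TR = 104·11 = 1144. TC = 823 + 418 = 1241. Profit = 1144 − 1241 = -$97.
That loss of $97 beats the $823 the firm would lose by shutting down; producing recovers $726 of fixed cost.

Profit = -$97 at y = 11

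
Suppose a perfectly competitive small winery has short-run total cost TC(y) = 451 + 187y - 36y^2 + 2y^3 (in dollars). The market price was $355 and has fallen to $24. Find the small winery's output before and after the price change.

Output falls from 14 to 0 (the firm shuts down)

AVC = 187 - 36y + 2y^2, minimized at y = 9 where min AVC = $25. MC = 187 - 72y + 6y^2.
At P = $355 ≥ min AVC, set P = MC on the rising branch: y = 14.
At P = $24 < min AVC = $25, price no longer covers variable cost at any output, so the firm shuts down: y = 0.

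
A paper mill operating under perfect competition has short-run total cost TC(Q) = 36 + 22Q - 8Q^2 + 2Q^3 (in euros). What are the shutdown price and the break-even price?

AVC = 22 - 8Q + 2Q^2; minimized at Q = 2, giving min AVC = €14. That is the shutdown price.
ATC = 36/Q + 22 - 8Q + 2Q^2. Setting dATC/dQ = −36/Q^2 − 8 + 4Q = 0 gives Q = 3 (since 4·3^3 − 8·3^2 = 36).
min ATC = 36/3 + 22 − 8·3 + 2·3^2 = €28. That is the break-even price.
Between these two prices the firm operates at a loss; above €28 it earns a profit.

Shutdown price = €14; break-even price = €28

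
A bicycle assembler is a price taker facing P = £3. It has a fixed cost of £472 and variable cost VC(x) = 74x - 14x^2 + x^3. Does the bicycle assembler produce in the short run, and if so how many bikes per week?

Shut down

Variable cost is VC = 74x - 14x^2 + x^3, so AVC = VC/x = 74 - 14x + x^2 and MC = dTC/dx = 74 - 28x + 3x^2.
AVC hits its minimum where MC = AVC, at x = 7, giving min AVC = 74 - 14·7 + 7^2 = £25.
Since P = £3 < min AVC = £25, price fails to cover variable cost at any output.
The firm minimizes its loss by shutting down and losing only its fixed cost of £472.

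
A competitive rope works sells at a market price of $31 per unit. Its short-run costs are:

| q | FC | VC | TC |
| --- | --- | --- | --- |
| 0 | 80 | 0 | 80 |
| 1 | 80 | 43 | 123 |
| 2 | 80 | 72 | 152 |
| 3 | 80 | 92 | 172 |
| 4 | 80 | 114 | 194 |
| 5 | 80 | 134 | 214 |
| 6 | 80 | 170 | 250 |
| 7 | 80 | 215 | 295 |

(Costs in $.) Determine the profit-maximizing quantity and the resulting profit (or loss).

q = 5; profit = -$59

Profit at each row (π = 31q − TC): q=0: -80; q=1: -92; q=2: -90; q=3: -79; q=4: -70; q=5: -59; q=6: -64; q=7: -78.
Profit is maximized at q = 5. AVC there is 134/5 = $26.80 ≤ P, so producing beats shutting down (which would give -$80).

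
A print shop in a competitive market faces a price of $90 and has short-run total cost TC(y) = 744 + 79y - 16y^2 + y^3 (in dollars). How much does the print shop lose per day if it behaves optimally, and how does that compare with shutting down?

AVC = 79 - 16y + y^2 has its minimum $15 at y = 8; price $90 clears that bar, so the firm operates.
With MC = 79 - 32y + 3y^2, P = MC on the upward-sloping part at y* = 11.
TR = 90·11 = 990. TC = 744 + 264 = 1008. Profit = 990 − 1008 = -$18.
Shutting down would mean losing the fixed cost of $744, so operating at a loss of $18 is better by $726.

Profit = -$18 at y = 11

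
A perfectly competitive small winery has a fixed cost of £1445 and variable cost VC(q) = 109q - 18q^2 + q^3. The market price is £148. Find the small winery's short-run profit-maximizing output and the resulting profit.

AVC = 109 - 18q + q^2; min AVC = £28 at q = 9. Since P = £148 ≥ min AVC, the firm produces.
With MC = 109 - 36q + 3q^2, P = MC on the upward-sloping part at q* = 13.
TR = 148·13 = 1924. TC = 1445 + 572 = 2017. Profit = 1924 − 2017 = -£93.
That loss of £93 beats the £1445 the firm would lose by shutting down; producing recovers £1352 of fixed cost.

Profit = -£93 at q = 13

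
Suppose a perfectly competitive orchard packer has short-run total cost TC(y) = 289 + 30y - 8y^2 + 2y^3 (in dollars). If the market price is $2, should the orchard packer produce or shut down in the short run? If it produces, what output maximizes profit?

Shut down

Strip out fixed cost: VC = 30y - 8y^2 + 2y^3. Then AVC = 30 - 8y + 2y^2 and MC = 30 - 16y + 6y^2.
AVC is minimized where dAVC/dy = -8 + 4y = 0, at y = 2; min AVC = 30 - 8·2 + 2·2^2 = $22.
With P < min AVC ($2 < $22), every unit sold adds to the loss.
Shutting down limits the loss to fixed cost, $289.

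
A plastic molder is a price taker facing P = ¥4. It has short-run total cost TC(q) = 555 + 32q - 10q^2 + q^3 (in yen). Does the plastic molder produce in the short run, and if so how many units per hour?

Strip out fixed cost: VC = 32q - 10q^2 + q^3. Then AVC = 32 - 10q + q^2 and MC = 32 - 20q + 3q^2.
The AVC parabola has its vertex at q = 10/2 = 5, where AVC = 32 - 10·5 + 5^2 = ¥7.
Since P = ¥4 < min AVC = ¥7, price fails to cover variable cost at any output.
Best response: produce nothing and absorb the ¥555 fixed cost.

Shut down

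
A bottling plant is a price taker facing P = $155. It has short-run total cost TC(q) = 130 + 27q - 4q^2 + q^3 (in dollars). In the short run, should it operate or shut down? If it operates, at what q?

Produce at q = 8

Strip out fixed cost: VC = 27q - 4q^2 + q^3. Then AVC = 27 - 4q + q^2 and MC = 27 - 8q + 3q^2.
The AVC parabola has its vertex at q = 4/2 = 2, where AVC = 27 - 4·2 + 2^2 = $23.
Since P = $155 ≥ min AVC = $23, price covers variable cost and the firm should produce.
P = MC gives -128 - 8q + 3q^2 = 0, with roots -16/3 and 8. Take the larger (rising MC): q* = 8.
Check: AVC at q = 8 is $59 ≤ P, so revenue covers variable cost.
Profit = P·q − TC = 155·8 − 602 = $638.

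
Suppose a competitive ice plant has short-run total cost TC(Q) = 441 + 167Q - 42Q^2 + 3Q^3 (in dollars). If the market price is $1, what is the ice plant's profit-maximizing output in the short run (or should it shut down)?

From TC, MC = TC'(Q) = 167 - 84Q + 9Q^2 and AVC = VC/Q = 167 - 42Q + 3Q^2.
AVC is minimized where dAVC/dQ = -42 + 6Q = 0, at Q = 7; min AVC = 167 - 42·7 + 3·7^2 = $20.
P = $1 lies below min AVC = $20; no output level covers variable cost.
Shutting down limits the loss to fixed cost, $441.

Shut down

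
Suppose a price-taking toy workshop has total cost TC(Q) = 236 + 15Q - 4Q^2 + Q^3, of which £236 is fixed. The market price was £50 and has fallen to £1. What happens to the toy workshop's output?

Output falls from 5 to 0 (the firm shuts down)

AVC = 15 - 4Q + Q^2, minimized at Q = 2 where min AVC = £11. MC = 15 - 8Q + 3Q^2.
At P = £50 ≥ min AVC, set P = MC on the rising branch: Q = 5.
At P = £1 < min AVC = £11, price no longer covers variable cost at any output, so the firm shuts down: Q = 0.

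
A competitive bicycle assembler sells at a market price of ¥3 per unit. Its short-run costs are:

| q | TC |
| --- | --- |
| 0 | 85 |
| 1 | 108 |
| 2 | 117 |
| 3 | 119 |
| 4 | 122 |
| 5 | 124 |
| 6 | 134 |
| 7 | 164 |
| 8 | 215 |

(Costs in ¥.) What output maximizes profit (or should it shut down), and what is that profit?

q = 0 (shut down); profit = -¥85

Profit at each row (π = 3q − TC): q=0: -85; q=1: -105; q=2: -111; q=3: -110; q=4: -110; q=5: -109; q=6: -116; q=7: -143; q=8: -191.
Profit is highest at q = 0. Equivalently, the lowest AVC in the table is 39/5 ≈ ¥7.80 at q = 5, and P = ¥3 falls below it — price never covers variable cost, so the firm shuts down and loses only its fixed cost.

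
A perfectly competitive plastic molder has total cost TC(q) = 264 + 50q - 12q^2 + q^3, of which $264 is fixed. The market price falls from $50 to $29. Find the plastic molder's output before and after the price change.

MC = 50 - 24q + 3q^2; the shutdown threshold is min AVC = $14 (at q = 6).
At P = $50 ≥ min AVC, set P = MC on the rising branch: q = 8.
At P = $29 ≥ min AVC, set P = MC: q = 7. The firm stays open but cuts output.

Output falls from 8 to 7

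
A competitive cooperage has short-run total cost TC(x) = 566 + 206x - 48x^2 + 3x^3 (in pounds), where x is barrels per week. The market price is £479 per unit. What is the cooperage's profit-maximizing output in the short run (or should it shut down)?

Produce at x = 13

Strip out fixed cost: VC = 206x - 48x^2 + 3x^3. Then AVC = 206 - 48x + 3x^2 and MC = 206 - 96x + 9x^2.
The AVC parabola has its vertex at x = 48/6 = 8, where AVC = 206 - 48·8 + 3·8^2 = £14.
Since P = £479 ≥ min AVC = £14, price covers variable cost and the firm should produce.
Set P = MC: 479 = 206 - 96x + 9x^2 → -273 - 96x + 9x^2 = 0. The roots are x = -7/3 and x = 13; the profit-maximizing output is on the rising part of MC, so x* = 13.
Check: AVC at x = 13 is £89 ≤ P, so revenue covers variable cost.
Profit = P·x − TC = 479·13 − 1723 = £4504.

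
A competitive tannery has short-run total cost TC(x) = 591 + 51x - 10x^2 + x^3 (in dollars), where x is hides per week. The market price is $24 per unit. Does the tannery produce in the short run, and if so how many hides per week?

Strip out fixed cost: VC = 51x - 10x^2 + x^3. Then AVC = 51 - 10x + x^2 and MC = 51 - 20x + 3x^2.
AVC is minimized where dAVC/dx = -10 + 2x = 0, at x = 5; min AVC = 51 - 10·5 + 5^2 = $26.
P = $24 lies below min AVC = $26; no output level covers variable cost.
The firm minimizes its loss by shutting down and losing only its fixed cost of $591.

Shut down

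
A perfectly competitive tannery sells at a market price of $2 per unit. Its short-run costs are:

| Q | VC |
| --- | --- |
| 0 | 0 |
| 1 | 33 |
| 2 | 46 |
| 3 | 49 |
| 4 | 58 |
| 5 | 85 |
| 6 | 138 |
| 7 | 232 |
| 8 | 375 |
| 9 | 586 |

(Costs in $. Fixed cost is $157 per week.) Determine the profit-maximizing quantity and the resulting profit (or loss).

Profit at each row (π = 2Q − TC): Q=0: -157; Q=1: -188; Q=2: -199; Q=3: -200; Q=4: -207; Q=5: -232; Q=6: -283; Q=7: -375; Q=8: -516; Q=9: -725.
Profit is highest at Q = 0. Equivalently, the lowest AVC in the table is 58/4 ≈ $14.50 at Q = 4, and P = $2 falls below it — price never covers variable cost, so the firm shuts down and loses only its fixed cost.

Q = 0 (shut down); profit = -$157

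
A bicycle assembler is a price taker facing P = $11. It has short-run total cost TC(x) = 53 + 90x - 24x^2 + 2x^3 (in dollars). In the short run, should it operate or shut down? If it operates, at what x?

Shut down

Variable cost is VC = 90x - 24x^2 + 2x^3, so AVC = VC/x = 90 - 24x + 2x^2 and MC = dTC/dx = 90 - 48x + 6x^2.
AVC is minimized where dAVC/dx = -24 + 4x = 0, at x = 6; min AVC = 90 - 24·6 + 2·6^2 = $18.
Since P = $11 < min AVC = $18, price fails to cover variable cost at any output.
The firm minimizes its loss by shutting down and losing only its fixed cost of $53.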